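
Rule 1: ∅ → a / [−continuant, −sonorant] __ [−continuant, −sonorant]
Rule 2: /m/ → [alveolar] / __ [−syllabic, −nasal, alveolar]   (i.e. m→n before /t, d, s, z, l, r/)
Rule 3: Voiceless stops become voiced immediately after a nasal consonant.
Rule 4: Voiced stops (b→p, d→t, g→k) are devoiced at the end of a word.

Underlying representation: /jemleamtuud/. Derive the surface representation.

jenleanduut

Rule 1 (stop-cluster a-epenthesis): no segment meets the environment; /jemleamtuud/ is unchanged.
Rule 2 (nasal place assimilation): /m/ precedes the alveolar consonant /l/, so it assimilates in place to [n]. /m/ precedes the alveolar consonant /t/, so it assimilates in place to [n]. /jemleamtuud/ → jenleantuud.
Rule 3 (post-nasal voicing): /t/ is a voiceless stop immediately after the nasal /n/, so it voices to [d]. /jenleantuud/ → jenleanduud.
Rule 4 (final devoicing): /d/ is a voiced stop in word-final position, so it devoices to [t]. /jenleanduud/ → jenleanduut.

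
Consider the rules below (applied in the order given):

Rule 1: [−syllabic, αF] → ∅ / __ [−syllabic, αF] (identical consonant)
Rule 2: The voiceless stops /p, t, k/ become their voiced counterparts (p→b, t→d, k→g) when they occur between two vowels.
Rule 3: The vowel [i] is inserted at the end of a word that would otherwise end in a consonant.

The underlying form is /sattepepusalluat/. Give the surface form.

sadebebusaluati

Rule 1 (degemination): /tt/ is a geminate; the first /t/ deletes. /ll/ is a geminate; the first /l/ deletes. /sattepepusalluat/ → satepepusaluat.
Rule 2 (intervocalic voicing): /t/ is a voiceless stop between vowels /a/ and /e/, so it voices to [d]. /p/ is a voiceless stop between vowels /e/ and /e/, so it voices to [b]. /p/ is a voiceless stop between vowels /e/ and /u/, so it voices to [b]. /satepepusaluat/ → sadebebusaluat.
Rule 3 (final i-epenthesis): the form ends in the consonant /t/, so [i] is inserted word-finally. /sadebebusaluat/ → sadebebusaluati.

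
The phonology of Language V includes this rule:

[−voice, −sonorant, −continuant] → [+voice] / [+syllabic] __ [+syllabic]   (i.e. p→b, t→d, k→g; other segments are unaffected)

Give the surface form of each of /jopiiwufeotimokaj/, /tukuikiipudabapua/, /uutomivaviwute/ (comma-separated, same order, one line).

/jopiiwufeotimokaj/: /p/ is a voiceless stop between vowels /o/ and /i/, so it voices to [b]. /t/ is a voiceless stop between vowels /o/ and /i/, so it voices to [d]. /k/ is a voiceless stop between vowels /o/ and /a/, so it voices to [g]. → [jobiiwufeodimogaj].
/tukuikiipudabapua/: /k/ is a voiceless stop between vowels /u/ and /u/, so it voices to [g]. /k/ is a voiceless stop between vowels /i/ and /i/, so it voices to [g]. /p/ is a voiceless stop between vowels /i/ and /u/, so it voices to [b]. /p/ is a voiceless stop between vowels /a/ and /u/, so it voices to [b]. → [tuguigiibudababua].
/uutomivaviwute/: /t/ is a voiceless stop between vowels /u/ and /o/, so it voices to [d]. /t/ is a voiceless stop between vowels /u/ and /e/, so it voices to [d]. → [uudomivaviwude].

jobiiwufeodimogaj, tuguigiibudababua, uudomivaviwude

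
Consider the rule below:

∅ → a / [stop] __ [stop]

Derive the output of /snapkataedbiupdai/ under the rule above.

/p/ and /k/ form a stop–stop cluster, so [a] is inserted between them.
/d/ and /b/ form a stop–stop cluster, so [a] is inserted between them.
/p/ and /d/ form a stop–stop cluster, so [a] is inserted between them.
Surface form: [snapakataedabiupadai].

snapakataedabiupadai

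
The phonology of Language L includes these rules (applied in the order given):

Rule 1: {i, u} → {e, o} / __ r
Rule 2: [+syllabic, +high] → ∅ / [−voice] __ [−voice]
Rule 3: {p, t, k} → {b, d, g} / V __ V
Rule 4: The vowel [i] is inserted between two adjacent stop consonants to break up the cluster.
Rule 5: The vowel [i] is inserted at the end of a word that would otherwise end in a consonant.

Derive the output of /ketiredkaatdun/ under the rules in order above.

Rule 1 (pre-rhotic lowering): /i/ is a high vowel immediately before /r/, so it lowers to [e]. /ketiredkaatdun/ → keteredkaatdun.
Rule 2 (high vowel syncope): no segment meets the environment; /keteredkaatdun/ is unchanged.
Rule 3 (intervocalic voicing): /t/ is a voiceless stop between vowels /e/ and /e/, so it voices to [d]. /keteredkaatdun/ → kederedkaatdun.
Rule 4 (stop-cluster i-epenthesis): /d/ and /k/ form a stop–stop cluster, so [i] is inserted between them. /t/ and /d/ form a stop–stop cluster, so [i] is inserted between them. /kederedkaatdun/ → kederedikaatidun.
Rule 5 (final i-epenthesis): the form ends in the consonant /n/, so [i] is inserted word-finally. /kederedikaatidun/ → kederedikaatiduni.

kederedikaatiduni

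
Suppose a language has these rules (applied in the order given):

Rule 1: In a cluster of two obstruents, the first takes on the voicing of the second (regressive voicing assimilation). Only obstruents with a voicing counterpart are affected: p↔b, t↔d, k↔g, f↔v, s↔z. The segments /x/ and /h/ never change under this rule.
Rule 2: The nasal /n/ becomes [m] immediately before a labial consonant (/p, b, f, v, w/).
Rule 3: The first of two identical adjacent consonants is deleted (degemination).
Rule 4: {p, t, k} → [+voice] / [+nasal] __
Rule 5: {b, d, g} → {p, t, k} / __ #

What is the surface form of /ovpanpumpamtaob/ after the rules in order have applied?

ofpambumbamdaop

Rule 1 (regressive voicing assimilation): /v/ precedes the voiceless obstruent /p/, so it devoices to [f] by assimilation. /ovpanpumpamtaob/ → ofpanpumpamtaob.
Rule 2 (nasal place assimilation): /n/ precedes the labial consonant /p/, so it assimilates in place to [m]. /ofpanpumpamtaob/ → ofpampumpamtaob.
Rule 3 (degemination): no segment meets the environment; /ofpampumpamtaob/ is unchanged.
Rule 4 (post-nasal voicing): /p/ is a voiceless stop immediately after the nasal /m/, so it voices to [b]. /p/ is a voiceless stop immediately after the nasal /m/, so it voices to [b]. /t/ is a voiceless stop immediately after the nasal /m/, so it voices to [d]. /ofpampumpamtaob/ → ofpambumbamdaob.
Rule 5 (final devoicing): /b/ is a voiced stop in word-final position, so it devoices to [p]. /ofpambumbamdaob/ → ofpambumbamdaop.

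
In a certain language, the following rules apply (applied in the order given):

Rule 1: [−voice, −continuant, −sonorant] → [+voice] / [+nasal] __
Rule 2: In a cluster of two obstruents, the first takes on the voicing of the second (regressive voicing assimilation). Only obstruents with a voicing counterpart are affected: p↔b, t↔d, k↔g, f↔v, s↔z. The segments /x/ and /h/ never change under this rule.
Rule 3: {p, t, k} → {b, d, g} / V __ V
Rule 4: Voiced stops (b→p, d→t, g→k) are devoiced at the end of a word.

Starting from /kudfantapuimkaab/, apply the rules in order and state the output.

kutfandabuimgaap

Rule 1 (post-nasal voicing): /t/ is a voiceless stop immediately after the nasal /n/, so it voices to [d]. /k/ is a voiceless stop immediately after the nasal /m/, so it voices to [g]. /kudfantapuimkaab/ → kudfandapuimgaab.
Rule 2 (regressive voicing assimilation): /d/ precedes the voiceless obstruent /f/, so it devoices to [t] by assimilation. /kudfandapuimgaab/ → kutfandapuimgaab.
Rule 3 (intervocalic voicing): /p/ is a voiceless stop between vowels /a/ and /u/, so it voices to [b]. /kutfandapuimgaab/ → kutfandabuimgaab.
Rule 4 (final devoicing): /b/ is a voiced stop in word-final position, so it devoices to [p]. /kutfandabuimgaab/ → kutfandabuimgaap.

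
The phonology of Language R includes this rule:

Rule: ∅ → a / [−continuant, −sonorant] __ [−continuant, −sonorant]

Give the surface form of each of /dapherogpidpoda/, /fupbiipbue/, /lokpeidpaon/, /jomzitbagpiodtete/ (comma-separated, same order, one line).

/dapherogpidpoda/: /g/ and /p/ form a stop–stop cluster, so [a] is inserted between them. /d/ and /p/ form a stop–stop cluster, so [a] is inserted between them. → [dapherogapidapoda].
/fupbiipbue/: /p/ and /b/ form a stop–stop cluster, so [a] is inserted between them. /p/ and /b/ form a stop–stop cluster, so [a] is inserted between them. → [fupabiipabue].
/lokpeidpaon/: /k/ and /p/ form a stop–stop cluster, so [a] is inserted between them. /d/ and /p/ form a stop–stop cluster, so [a] is inserted between them. → [lokapeidapaon].
/jomzitbagpiodtete/: /t/ and /b/ form a stop–stop cluster, so [a] is inserted between them. /g/ and /p/ form a stop–stop cluster, so [a] is inserted between them. /d/ and /t/ form a stop–stop cluster, so [a] is inserted between them. → [jomzitabagapiodatete].

dapherogapidapoda, fupabiipabue, lokapeidapaon, jomzitabagapiodatete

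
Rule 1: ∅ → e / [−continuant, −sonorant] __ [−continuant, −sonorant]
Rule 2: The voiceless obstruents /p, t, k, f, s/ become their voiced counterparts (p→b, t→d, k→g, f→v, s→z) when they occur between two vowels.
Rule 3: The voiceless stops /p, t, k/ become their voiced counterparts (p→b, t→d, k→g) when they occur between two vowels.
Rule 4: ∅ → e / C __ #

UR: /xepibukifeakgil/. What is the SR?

Rule 1 (stop-cluster e-epenthesis): /k/ and /g/ form a stop–stop cluster, so [e] is inserted between them. /xepibukifeakgil/ → xepibukifeakegil.
Rule 2 (intervocalic voicing): /p/ is a voiceless obstruent between vowels /e/ and /i/, so it voices to [b]. /k/ is a voiceless obstruent between vowels /u/ and /i/, so it voices to [g]. /f/ is a voiceless obstruent between vowels /i/ and /e/, so it voices to [v]. /k/ is a voiceless obstruent between vowels /a/ and /e/, so it voices to [g]. /xepibukifeakegil/ → xebibugiveagegil.
Rule 3 (intervocalic voicing): no segment meets the environment; /xebibugiveagegil/ is unchanged.
Rule 4 (final e-epenthesis): the form ends in the consonant /l/, so [e] is inserted word-finally. /xebibugiveagegil/ → xebibugiveagegile.

xebibugiveagegile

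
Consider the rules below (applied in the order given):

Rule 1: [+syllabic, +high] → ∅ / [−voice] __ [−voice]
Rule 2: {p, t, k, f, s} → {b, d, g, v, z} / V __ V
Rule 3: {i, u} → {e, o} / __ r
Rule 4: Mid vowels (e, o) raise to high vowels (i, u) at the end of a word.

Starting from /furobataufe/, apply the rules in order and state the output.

Rule 1 (high vowel syncope): no segment meets the environment; /furobataufe/ is unchanged.
Rule 2 (intervocalic voicing): /t/ is a voiceless obstruent between vowels /a/ and /a/, so it voices to [d]. /f/ is a voiceless obstruent between vowels /u/ and /e/, so it voices to [v]. /furobataufe/ → furobadauve.
Rule 3 (pre-rhotic lowering): /u/ is a high vowel immediately before /r/, so it lowers to [o]. /furobadauve/ → forobadauve.
Rule 4 (final vowel raising): /e/ is a mid vowel in word-final position, so it raises to [i]. /forobadauve/ → forobadauvi.

forobadauvi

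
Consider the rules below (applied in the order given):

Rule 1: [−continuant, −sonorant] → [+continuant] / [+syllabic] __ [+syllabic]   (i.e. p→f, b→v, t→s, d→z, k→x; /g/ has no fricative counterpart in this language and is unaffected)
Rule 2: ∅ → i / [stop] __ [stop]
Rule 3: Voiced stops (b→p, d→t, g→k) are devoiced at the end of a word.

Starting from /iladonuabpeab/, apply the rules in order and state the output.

Rule 1 (intervocalic spirantization): /d/ is a stop between vowels /a/ and /o/, so it spirantizes to the fricative [z]. /iladonuabpeab/ → ilazonuabpeab.
Rule 2 (stop-cluster i-epenthesis): /b/ and /p/ form a stop–stop cluster, so [i] is inserted between them. /ilazonuabpeab/ → ilazonuabipeab.
Rule 3 (final devoicing): /b/ is a voiced stop in word-final position, so it devoices to [p]. /ilazonuabipeab/ → ilazonuabipeap.

ilazonuabipeap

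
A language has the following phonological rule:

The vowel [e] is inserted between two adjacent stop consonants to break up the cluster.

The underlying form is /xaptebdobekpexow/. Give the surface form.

/p/ and /t/ form a stop–stop cluster, so [e] is inserted between them.
/b/ and /d/ form a stop–stop cluster, so [e] is inserted between them.
/k/ and /p/ form a stop–stop cluster, so [e] is inserted between them.
Surface form: [xapetebedobekepexow].

xapetebedobekepexow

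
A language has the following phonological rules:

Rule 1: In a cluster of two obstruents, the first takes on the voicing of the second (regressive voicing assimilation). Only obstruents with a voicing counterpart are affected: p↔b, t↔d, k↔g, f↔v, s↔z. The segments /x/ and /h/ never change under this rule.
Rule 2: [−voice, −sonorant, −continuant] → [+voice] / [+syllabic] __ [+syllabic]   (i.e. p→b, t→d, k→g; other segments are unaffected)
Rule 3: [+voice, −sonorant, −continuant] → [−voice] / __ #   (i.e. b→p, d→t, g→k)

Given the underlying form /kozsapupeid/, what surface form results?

Rule 1 (regressive voicing assimilation): /z/ precedes the voiceless obstruent /s/, so it devoices to [s] by assimilation. /kozsapupeid/ → kossapupeid.
Rule 2 (intervocalic voicing): /p/ is a voiceless stop between vowels /a/ and /u/, so it voices to [b]. /p/ is a voiceless stop between vowels /u/ and /e/, so it voices to [b]. /kossapupeid/ → kossabubeid.
Rule 3 (final devoicing): /d/ is a voiced stop in word-final position, so it devoices to [t]. /kossabubeid/ → kossabubeit.

kossabubeit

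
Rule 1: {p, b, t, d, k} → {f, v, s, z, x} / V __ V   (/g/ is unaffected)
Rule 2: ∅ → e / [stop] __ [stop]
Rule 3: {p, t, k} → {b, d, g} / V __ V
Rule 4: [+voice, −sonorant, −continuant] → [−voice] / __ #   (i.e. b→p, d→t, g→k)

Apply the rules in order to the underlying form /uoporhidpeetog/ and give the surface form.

uoforhidebeesok

Rule 1 (intervocalic spirantization): /p/ is a stop between vowels /o/ and /o/, so it spirantizes to the fricative [f]. /t/ is a stop between vowels /e/ and /o/, so it spirantizes to the fricative [s]. /uoporhidpeetog/ → uoforhidpeesog.
Rule 2 (stop-cluster e-epenthesis): /d/ and /p/ form a stop–stop cluster, so [e] is inserted between them. /uoforhidpeesog/ → uoforhidepeesog.
Rule 3 (intervocalic voicing): /p/ is a voiceless stop between vowels /e/ and /e/, so it voices to [b]. /uoforhidepeesog/ → uoforhidebeesog.
Rule 4 (final devoicing): /g/ is a voiced stop in word-final position, so it devoices to [k]. /uoforhidebeesog/ → uoforhidebeesok.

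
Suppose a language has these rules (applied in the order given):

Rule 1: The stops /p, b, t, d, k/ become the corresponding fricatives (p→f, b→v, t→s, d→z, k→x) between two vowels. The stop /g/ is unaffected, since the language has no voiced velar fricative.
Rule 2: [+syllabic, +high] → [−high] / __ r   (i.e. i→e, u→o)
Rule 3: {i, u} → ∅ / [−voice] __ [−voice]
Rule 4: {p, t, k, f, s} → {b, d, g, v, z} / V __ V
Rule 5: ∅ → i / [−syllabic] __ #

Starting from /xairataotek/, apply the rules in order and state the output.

xaerazaozeki

Rule 1 (intervocalic spirantization): /t/ is a stop between vowels /a/ and /a/, so it spirantizes to the fricative [s]. /t/ is a stop between vowels /o/ and /e/, so it spirantizes to the fricative [s]. /xairataotek/ → xairasaosek.
Rule 2 (pre-rhotic lowering): /i/ is a high vowel immediately before /r/, so it lowers to [e]. /xairasaosek/ → xaerasaosek.
Rule 3 (high vowel syncope): no segment meets the environment; /xaerasaosek/ is unchanged.
Rule 4 (intervocalic voicing): /s/ is a voiceless obstruent between vowels /a/ and /a/, so it voices to [z]. /s/ is a voiceless obstruent between vowels /o/ and /e/, so it voices to [z]. /xaerasaosek/ → xaerazaozek.
Rule 5 (final i-epenthesis): the form ends in the consonant /k/, so [i] is inserted word-finally. /xaerazaozek/ → xaerazaozeki.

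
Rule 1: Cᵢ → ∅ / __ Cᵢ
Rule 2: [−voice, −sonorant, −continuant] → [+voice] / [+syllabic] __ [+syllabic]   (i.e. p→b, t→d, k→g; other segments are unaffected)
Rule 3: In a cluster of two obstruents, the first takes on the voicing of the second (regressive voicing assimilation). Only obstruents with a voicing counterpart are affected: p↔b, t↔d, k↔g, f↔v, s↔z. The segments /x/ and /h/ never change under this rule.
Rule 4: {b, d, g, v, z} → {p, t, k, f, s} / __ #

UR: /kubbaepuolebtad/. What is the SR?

kubaebuoleptat

Rule 1 (degemination): /bb/ is a geminate; the first /b/ deletes. /kubbaepuolebtad/ → kubaepuolebtad.
Rule 2 (intervocalic voicing): /p/ is a voiceless stop between vowels /e/ and /u/, so it voices to [b]. /kubaepuolebtad/ → kubaebuolebtad.
Rule 3 (regressive voicing assimilation): /b/ precedes the voiceless obstruent /t/, so it devoices to [p] by assimilation. /kubaebuolebtad/ → kubaebuoleptad.
Rule 4 (final devoicing): /d/ is a voiced obstruent in word-final position, so it devoices to [t]. /kubaebuoleptad/ → kubaebuoleptat.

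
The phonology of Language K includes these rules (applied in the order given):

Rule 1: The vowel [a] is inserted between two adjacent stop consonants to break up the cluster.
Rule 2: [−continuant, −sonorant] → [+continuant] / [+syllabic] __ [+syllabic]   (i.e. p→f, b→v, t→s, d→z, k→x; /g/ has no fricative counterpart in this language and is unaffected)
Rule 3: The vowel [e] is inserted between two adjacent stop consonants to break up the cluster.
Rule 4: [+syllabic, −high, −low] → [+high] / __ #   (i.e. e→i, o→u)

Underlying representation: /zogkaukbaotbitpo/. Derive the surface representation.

Rule 1 (stop-cluster a-epenthesis): /g/ and /k/ form a stop–stop cluster, so [a] is inserted between them. /k/ and /b/ form a stop–stop cluster, so [a] is inserted between them. /t/ and /b/ form a stop–stop cluster, so [a] is inserted between them. /t/ and /p/ form a stop–stop cluster, so [a] is inserted between them. /zogkaukbaotbitpo/ → zogakaukabaotabitapo.
Rule 2 (intervocalic spirantization): /k/ is a stop between vowels /a/ and /a/, so it spirantizes to the fricative [x]. /k/ is a stop between vowels /u/ and /a/, so it spirantizes to the fricative [x]. /b/ is a stop between vowels /a/ and /a/, so it spirantizes to the fricative [v]. /t/ is a stop between vowels /o/ and /a/, so it spirantizes to the fricative [s]. /b/ is a stop between vowels /a/ and /i/, so it spirantizes to the fricative [v]. /t/ is a stop between vowels /i/ and /a/, so it spirantizes to the fricative [s]. /p/ is a stop between vowels /a/ and /o/, so it spirantizes to the fricative [f]. /zogakaukabaotabitapo/ → zogaxauxavaosavisafo.
Rule 3 (stop-cluster e-epenthesis): no segment meets the environment; /zogaxauxavaosavisafo/ is unchanged.
Rule 4 (final vowel raising): /o/ is a mid vowel in word-final position, so it raises to [u]. /zogaxauxavaosavisafo/ → zogaxauxavaosavisafu.

zogaxauxavaosavisafu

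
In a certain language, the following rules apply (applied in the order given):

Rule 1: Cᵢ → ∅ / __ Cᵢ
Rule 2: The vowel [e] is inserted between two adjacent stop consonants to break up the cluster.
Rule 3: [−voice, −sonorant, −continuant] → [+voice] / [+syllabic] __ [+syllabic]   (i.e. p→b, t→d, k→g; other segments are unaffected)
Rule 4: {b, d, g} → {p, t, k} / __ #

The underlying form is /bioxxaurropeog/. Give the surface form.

Rule 1 (degemination): /xx/ is a geminate; the first /x/ deletes. /rr/ is a geminate; the first /r/ deletes. /bioxxaurropeog/ → bioxauropeog.
Rule 2 (stop-cluster e-epenthesis): no segment meets the environment; /bioxauropeog/ is unchanged.
Rule 3 (intervocalic voicing): /p/ is a voiceless stop between vowels /o/ and /e/, so it voices to [b]. /bioxauropeog/ → bioxaurobeog.
Rule 4 (final devoicing): /g/ is a voiced stop in word-final position, so it devoices to [k]. /bioxaurobeog/ → bioxaurobeok.

bioxaurobeok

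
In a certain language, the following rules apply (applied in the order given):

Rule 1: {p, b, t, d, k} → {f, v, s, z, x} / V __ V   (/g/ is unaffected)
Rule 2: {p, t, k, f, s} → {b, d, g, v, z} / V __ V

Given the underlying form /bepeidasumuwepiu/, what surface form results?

beveizazumuweviu

Rule 1 (intervocalic spirantization): /p/ is a stop between vowels /e/ and /e/, so it spirantizes to the fricative [f]. /d/ is a stop between vowels /i/ and /a/, so it spirantizes to the fricative [z]. /p/ is a stop between vowels /e/ and /i/, so it spirantizes to the fricative [f]. /bepeidasumuwepiu/ → befeizasumuwefiu.
Rule 2 (intervocalic voicing): /f/ is a voiceless obstruent between vowels /e/ and /e/, so it voices to [v]. /s/ is a voiceless obstruent between vowels /a/ and /u/, so it voices to [z]. /f/ is a voiceless obstruent between vowels /e/ and /i/, so it voices to [v]. /befeizasumuwefiu/ → beveizazumuweviu.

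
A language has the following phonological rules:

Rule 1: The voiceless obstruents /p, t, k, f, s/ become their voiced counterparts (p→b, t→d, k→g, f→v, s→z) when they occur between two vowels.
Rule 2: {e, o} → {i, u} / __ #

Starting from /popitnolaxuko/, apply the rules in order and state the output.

Rule 1 (intervocalic voicing): /p/ is a voiceless obstruent between vowels /o/ and /i/, so it voices to [b]. /k/ is a voiceless obstruent between vowels /u/ and /o/, so it voices to [g]. /popitnolaxuko/ → pobitnolaxugo.
Rule 2 (final vowel raising): /o/ is a mid vowel in word-final position, so it raises to [u]. /pobitnolaxugo/ → pobitnolaxugu.

pobitnolaxugu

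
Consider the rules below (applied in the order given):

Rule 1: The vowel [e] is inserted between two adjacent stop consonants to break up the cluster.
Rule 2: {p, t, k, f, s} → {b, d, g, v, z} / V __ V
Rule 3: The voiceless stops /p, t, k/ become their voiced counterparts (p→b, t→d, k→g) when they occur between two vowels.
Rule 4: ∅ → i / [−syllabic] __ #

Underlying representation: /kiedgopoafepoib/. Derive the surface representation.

kiedegoboaveboibi

Rule 1 (stop-cluster e-epenthesis): /d/ and /g/ form a stop–stop cluster, so [e] is inserted between them. /kiedgopoafepoib/ → kiedegopoafepoib.
Rule 2 (intervocalic voicing): /p/ is a voiceless obstruent between vowels /o/ and /o/, so it voices to [b]. /f/ is a voiceless obstruent between vowels /a/ and /e/, so it voices to [v]. /p/ is a voiceless obstruent between vowels /e/ and /o/, so it voices to [b]. /kiedegopoafepoib/ → kiedegoboaveboib.
Rule 3 (intervocalic voicing): no segment meets the environment; /kiedegoboaveboib/ is unchanged.
Rule 4 (final i-epenthesis): the form ends in the consonant /b/, so [i] is inserted word-finally. /kiedegoboaveboib/ → kiedegoboaveboibi.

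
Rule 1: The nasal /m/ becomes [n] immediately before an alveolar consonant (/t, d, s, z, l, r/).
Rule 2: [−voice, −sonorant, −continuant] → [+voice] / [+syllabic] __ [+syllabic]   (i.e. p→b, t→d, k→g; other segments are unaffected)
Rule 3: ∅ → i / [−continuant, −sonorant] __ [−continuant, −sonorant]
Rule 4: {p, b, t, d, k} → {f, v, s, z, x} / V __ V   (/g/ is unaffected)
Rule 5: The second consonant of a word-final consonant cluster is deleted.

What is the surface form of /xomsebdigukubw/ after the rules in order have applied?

xonsevizigugub

Rule 1 (nasal place assimilation): /m/ precedes the alveolar consonant /s/, so it assimilates in place to [n]. /xomsebdigukubw/ → xonsebdigukubw.
Rule 2 (intervocalic voicing): /k/ is a voiceless stop between vowels /u/ and /u/, so it voices to [g]. /xonsebdigukubw/ → xonsebdigugubw.
Rule 3 (stop-cluster i-epenthesis): /b/ and /d/ form a stop–stop cluster, so [i] is inserted between them. /xonsebdigugubw/ → xonsebidigugubw.
Rule 4 (intervocalic spirantization): /b/ is a stop between vowels /e/ and /i/, so it spirantizes to the fricative [v]. /d/ is a stop between vowels /i/ and /i/, so it spirantizes to the fricative [z]. /xonsebidigugubw/ → xonsevizigugubw.
Rule 5 (final cluster simplification): /w/ is the second consonant of a word-final cluster /bw/, so it deletes. /xonsevizigugubw/ → xonsevizigugub.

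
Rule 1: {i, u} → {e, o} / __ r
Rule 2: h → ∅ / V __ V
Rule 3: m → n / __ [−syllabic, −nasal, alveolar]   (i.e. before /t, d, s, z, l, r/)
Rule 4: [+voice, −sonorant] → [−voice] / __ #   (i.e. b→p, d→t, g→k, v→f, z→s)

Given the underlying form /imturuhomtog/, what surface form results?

Rule 1 (pre-rhotic lowering): /u/ is a high vowel immediately before /r/, so it lowers to [o]. /imturuhomtog/ → imtoruhomtog.
Rule 2 (intervocalic h-deletion): /h/ occurs between vowels /u/ and /o/, so it deletes. /imtoruhomtog/ → imtoruomtog.
Rule 3 (nasal place assimilation): /m/ precedes the alveolar consonant /t/, so it assimilates in place to [n]. /m/ precedes the alveolar consonant /t/, so it assimilates in place to [n]. /imtoruomtog/ → intoruontog.
Rule 4 (final devoicing): /g/ is a voiced obstruent in word-final position, so it devoices to [k]. /intoruontog/ → intoruontok.

intoruontok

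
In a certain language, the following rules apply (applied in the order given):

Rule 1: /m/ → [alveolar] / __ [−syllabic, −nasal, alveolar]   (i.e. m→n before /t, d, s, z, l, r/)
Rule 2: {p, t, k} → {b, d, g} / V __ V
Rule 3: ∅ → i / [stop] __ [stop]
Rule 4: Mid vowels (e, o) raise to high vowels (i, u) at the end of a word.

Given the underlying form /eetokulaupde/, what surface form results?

eedogulaupidi

Rule 1 (nasal place assimilation): no segment meets the environment; /eetokulaupde/ is unchanged.
Rule 2 (intervocalic voicing): /t/ is a voiceless stop between vowels /e/ and /o/, so it voices to [d]. /k/ is a voiceless stop between vowels /o/ and /u/, so it voices to [g]. /eetokulaupde/ → eedogulaupde.
Rule 3 (stop-cluster i-epenthesis): /p/ and /d/ form a stop–stop cluster, so [i] is inserted between them. /eedogulaupde/ → eedogulaupide.
Rule 4 (final vowel raising): /e/ is a mid vowel in word-final position, so it raises to [i]. /eedogulaupide/ → eedogulaupidi.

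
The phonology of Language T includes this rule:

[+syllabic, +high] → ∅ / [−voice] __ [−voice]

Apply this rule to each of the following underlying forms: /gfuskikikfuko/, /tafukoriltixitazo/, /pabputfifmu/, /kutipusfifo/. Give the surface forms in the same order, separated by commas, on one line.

/gfuskikikfuko/: /u/ is a high vowel flanked by voiceless consonants /f/ and /s/, so it deletes. /i/ is a high vowel flanked by voiceless consonants /k/ and /k/, so it deletes. /i/ is a high vowel flanked by voiceless consonants /k/ and /k/, so it deletes. /u/ is a high vowel flanked by voiceless consonants /f/ and /k/, so it deletes. → [gfskkkfko].
/tafukoriltixitazo/: /u/ is a high vowel flanked by voiceless consonants /f/ and /k/, so it deletes. /i/ is a high vowel flanked by voiceless consonants /t/ and /x/, so it deletes. /i/ is a high vowel flanked by voiceless consonants /x/ and /t/, so it deletes. → [tafkoriltxtazo].
/pabputfifmu/: /u/ is a high vowel flanked by voiceless consonants /p/ and /t/, so it deletes. /i/ is a high vowel flanked by voiceless consonants /f/ and /f/, so it deletes. → [pabptffmu].
/kutipusfifo/: /u/ is a high vowel flanked by voiceless consonants /k/ and /t/, so it deletes. /i/ is a high vowel flanked by voiceless consonants /t/ and /p/, so it deletes. /u/ is a high vowel flanked by voiceless consonants /p/ and /s/, so it deletes. /i/ is a high vowel flanked by voiceless consonants /f/ and /f/, so it deletes. → [ktpsffo].

gfskkkfko, tafkoriltxtazo, pabptffmu, ktpsffo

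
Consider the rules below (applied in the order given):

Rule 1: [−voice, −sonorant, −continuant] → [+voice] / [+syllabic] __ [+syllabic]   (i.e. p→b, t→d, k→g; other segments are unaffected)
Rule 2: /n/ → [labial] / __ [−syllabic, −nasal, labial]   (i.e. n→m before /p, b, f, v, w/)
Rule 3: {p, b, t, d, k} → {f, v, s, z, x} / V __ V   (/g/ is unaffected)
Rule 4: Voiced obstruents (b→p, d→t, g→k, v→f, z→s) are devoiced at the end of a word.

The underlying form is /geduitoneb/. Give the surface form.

Rule 1 (intervocalic voicing): /t/ is a voiceless stop between vowels /i/ and /o/, so it voices to [d]. /geduitoneb/ → geduidoneb.
Rule 2 (nasal place assimilation): no segment meets the environment; /geduidoneb/ is unchanged.
Rule 3 (intervocalic spirantization): /d/ is a stop between vowels /e/ and /u/, so it spirantizes to the fricative [z]. /d/ is a stop between vowels /i/ and /o/, so it spirantizes to the fricative [z]. /geduidoneb/ → gezuizoneb.
Rule 4 (final devoicing): /b/ is a voiced obstruent in word-final position, so it devoices to [p]. /gezuizoneb/ → gezuizonep.

gezuizonep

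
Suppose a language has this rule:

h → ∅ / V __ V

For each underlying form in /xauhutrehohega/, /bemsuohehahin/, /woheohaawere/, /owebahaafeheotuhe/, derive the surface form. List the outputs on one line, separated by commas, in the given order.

xauutreoega, bemsuoeain, woeoaawere, owebaaafeeotue

/xauhutrehohega/: /h/ occurs between vowels /u/ and /u/, so it deletes. /h/ occurs between vowels /e/ and /o/, so it deletes. /h/ occurs between vowels /o/ and /e/, so it deletes. → [xauutreoega].
/bemsuohehahin/: /h/ occurs between vowels /o/ and /e/, so it deletes. /h/ occurs between vowels /e/ and /a/, so it deletes. /h/ occurs between vowels /a/ and /i/, so it deletes. → [bemsuoeain].
/woheohaawere/: /h/ occurs between vowels /o/ and /e/, so it deletes. /h/ occurs between vowels /o/ and /a/, so it deletes. → [woeoaawere].
/owebahaafeheotuhe/: /h/ occurs between vowels /a/ and /a/, so it deletes. /h/ occurs between vowels /e/ and /e/, so it deletes. /h/ occurs between vowels /u/ and /e/, so it deletes. → [owebaaafeeotue].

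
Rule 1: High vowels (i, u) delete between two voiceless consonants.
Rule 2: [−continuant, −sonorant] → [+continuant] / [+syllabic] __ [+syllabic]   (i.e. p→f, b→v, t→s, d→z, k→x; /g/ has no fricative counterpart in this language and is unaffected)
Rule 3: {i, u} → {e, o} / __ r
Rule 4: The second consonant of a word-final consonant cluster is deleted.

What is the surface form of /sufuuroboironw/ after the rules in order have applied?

Rule 1 (high vowel syncope): /u/ is a high vowel flanked by voiceless consonants /s/ and /f/, so it deletes. /sufuuroboironw/ → sfuuroboironw.
Rule 2 (intervocalic spirantization): /b/ is a stop between vowels /o/ and /o/, so it spirantizes to the fricative [v]. /sfuuroboironw/ → sfuurovoironw.
Rule 3 (pre-rhotic lowering): /u/ is a high vowel immediately before /r/, so it lowers to [o]. /i/ is a high vowel immediately before /r/, so it lowers to [e]. /sfuurovoironw/ → sfuorovoeronw.
Rule 4 (final cluster simplification): /w/ is the second consonant of a word-final cluster /nw/, so it deletes. /sfuorovoeronw/ → sfuorovoeron.

sfuorovoeron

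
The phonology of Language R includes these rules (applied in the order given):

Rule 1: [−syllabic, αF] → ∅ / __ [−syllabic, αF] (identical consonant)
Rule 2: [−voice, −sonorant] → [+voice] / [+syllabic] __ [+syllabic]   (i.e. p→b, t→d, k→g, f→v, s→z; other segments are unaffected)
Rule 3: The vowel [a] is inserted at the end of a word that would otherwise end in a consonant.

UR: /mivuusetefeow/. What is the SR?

mivuuzedeveowa

Rule 1 (degemination): no segment meets the environment; /mivuusetefeow/ is unchanged.
Rule 2 (intervocalic voicing): /s/ is a voiceless obstruent between vowels /u/ and /e/, so it voices to [z]. /t/ is a voiceless obstruent between vowels /e/ and /e/, so it voices to [d]. /f/ is a voiceless obstruent between vowels /e/ and /e/, so it voices to [v]. /mivuusetefeow/ → mivuuzedeveow.
Rule 3 (final a-epenthesis): the form ends in the consonant /w/, so [a] is inserted word-finally. /mivuuzedeveow/ → mivuuzedeveowa.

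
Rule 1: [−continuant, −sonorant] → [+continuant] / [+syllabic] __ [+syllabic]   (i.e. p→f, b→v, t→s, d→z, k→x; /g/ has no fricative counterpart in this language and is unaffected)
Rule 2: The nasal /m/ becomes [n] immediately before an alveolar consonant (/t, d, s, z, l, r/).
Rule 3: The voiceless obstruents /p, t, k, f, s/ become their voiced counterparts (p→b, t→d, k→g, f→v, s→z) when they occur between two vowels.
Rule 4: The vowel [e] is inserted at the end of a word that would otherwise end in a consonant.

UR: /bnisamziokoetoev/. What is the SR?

bnizanzioxoezoeve

Rule 1 (intervocalic spirantization): /k/ is a stop between vowels /o/ and /o/, so it spirantizes to the fricative [x]. /t/ is a stop between vowels /e/ and /o/, so it spirantizes to the fricative [s]. /bnisamziokoetoev/ → bnisamzioxoesoev.
Rule 2 (nasal place assimilation): /m/ precedes the alveolar consonant /z/, so it assimilates in place to [n]. /bnisamzioxoesoev/ → bnisanzioxoesoev.
Rule 3 (intervocalic voicing): /s/ is a voiceless obstruent between vowels /i/ and /a/, so it voices to [z]. /s/ is a voiceless obstruent between vowels /e/ and /o/, so it voices to [z]. /bnisanzioxoesoev/ → bnizanzioxoezoev.
Rule 4 (final e-epenthesis): the form ends in the consonant /v/, so [e] is inserted word-finally. /bnizanzioxoezoev/ → bnizanzioxoezoeve.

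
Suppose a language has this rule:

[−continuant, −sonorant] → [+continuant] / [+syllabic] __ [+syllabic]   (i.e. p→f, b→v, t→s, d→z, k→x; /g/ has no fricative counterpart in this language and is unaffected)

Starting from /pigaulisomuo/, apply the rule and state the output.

pigaulisomuo

No segment of /pigaulisomuo/ meets the structural description of the rule, so the form surfaces unchanged.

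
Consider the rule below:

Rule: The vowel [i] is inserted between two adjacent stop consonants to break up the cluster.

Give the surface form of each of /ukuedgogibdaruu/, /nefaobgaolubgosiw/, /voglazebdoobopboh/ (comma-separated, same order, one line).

/ukuedgogibdaruu/: /d/ and /g/ form a stop–stop cluster, so [i] is inserted between them. /b/ and /d/ form a stop–stop cluster, so [i] is inserted between them. → [ukuedigogibidaruu].
/nefaobgaolubgosiw/: /b/ and /g/ form a stop–stop cluster, so [i] is inserted between them. /b/ and /g/ form a stop–stop cluster, so [i] is inserted between them. → [nefaobigaolubigosiw].
/voglazebdoobopboh/: /b/ and /d/ form a stop–stop cluster, so [i] is inserted between them. /p/ and /b/ form a stop–stop cluster, so [i] is inserted between them. → [voglazebidoobopiboh].

ukuedigogibidaruu, nefaobigaolubigosiw, voglazebidoobopiboh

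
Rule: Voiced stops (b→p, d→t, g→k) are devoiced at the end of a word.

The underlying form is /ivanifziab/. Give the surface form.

ivanifziap

/b/ is a voiced stop in word-final position, so it devoices to [p].
Surface form: [ivanifziap].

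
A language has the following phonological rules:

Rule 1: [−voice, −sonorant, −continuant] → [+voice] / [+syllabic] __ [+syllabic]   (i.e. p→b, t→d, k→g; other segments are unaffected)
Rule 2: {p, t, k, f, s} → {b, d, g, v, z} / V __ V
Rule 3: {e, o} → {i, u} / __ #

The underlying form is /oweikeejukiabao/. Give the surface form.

oweigeejugiabau

Rule 1 (intervocalic voicing): /k/ is a voiceless stop between vowels /i/ and /e/, so it voices to [g]. /k/ is a voiceless stop between vowels /u/ and /i/, so it voices to [g]. /oweikeejukiabao/ → oweigeejugiabao.
Rule 2 (intervocalic voicing): no segment meets the environment; /oweigeejugiabao/ is unchanged.
Rule 3 (final vowel raising): /o/ is a mid vowel in word-final position, so it raises to [u]. /oweigeejugiabao/ → oweigeejugiabau.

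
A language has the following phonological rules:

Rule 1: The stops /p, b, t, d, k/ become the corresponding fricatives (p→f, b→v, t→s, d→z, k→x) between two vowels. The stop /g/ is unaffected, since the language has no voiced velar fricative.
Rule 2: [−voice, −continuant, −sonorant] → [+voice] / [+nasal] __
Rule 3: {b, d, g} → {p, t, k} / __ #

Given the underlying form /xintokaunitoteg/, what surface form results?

Rule 1 (intervocalic spirantization): /k/ is a stop between vowels /o/ and /a/, so it spirantizes to the fricative [x]. /t/ is a stop between vowels /i/ and /o/, so it spirantizes to the fricative [s]. /t/ is a stop between vowels /o/ and /e/, so it spirantizes to the fricative [s]. /xintokaunitoteg/ → xintoxaunisoseg.
Rule 2 (post-nasal voicing): /t/ is a voiceless stop immediately after the nasal /n/, so it voices to [d]. /xintoxaunisoseg/ → xindoxaunisoseg.
Rule 3 (final devoicing): /g/ is a voiced stop in word-final position, so it devoices to [k]. /xindoxaunisoseg/ → xindoxaunisosek.

xindoxaunisosek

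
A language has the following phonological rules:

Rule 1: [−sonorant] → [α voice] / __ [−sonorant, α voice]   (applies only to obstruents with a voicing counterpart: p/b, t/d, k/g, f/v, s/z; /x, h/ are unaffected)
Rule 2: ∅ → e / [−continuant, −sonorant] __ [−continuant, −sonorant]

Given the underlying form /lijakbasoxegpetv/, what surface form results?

Rule 1 (regressive voicing assimilation): /k/ precedes the voiced obstruent /b/, so it voices to [g] by assimilation. /g/ precedes the voiceless obstruent /p/, so it devoices to [k] by assimilation. /t/ precedes the voiced obstruent /v/, so it voices to [d] by assimilation. /lijakbasoxegpetv/ → lijagbasoxekpedv.
Rule 2 (stop-cluster e-epenthesis): /g/ and /b/ form a stop–stop cluster, so [e] is inserted between them. /k/ and /p/ form a stop–stop cluster, so [e] is inserted between them. /lijagbasoxekpedv/ → lijagebasoxekepedv.

lijagebasoxekepedv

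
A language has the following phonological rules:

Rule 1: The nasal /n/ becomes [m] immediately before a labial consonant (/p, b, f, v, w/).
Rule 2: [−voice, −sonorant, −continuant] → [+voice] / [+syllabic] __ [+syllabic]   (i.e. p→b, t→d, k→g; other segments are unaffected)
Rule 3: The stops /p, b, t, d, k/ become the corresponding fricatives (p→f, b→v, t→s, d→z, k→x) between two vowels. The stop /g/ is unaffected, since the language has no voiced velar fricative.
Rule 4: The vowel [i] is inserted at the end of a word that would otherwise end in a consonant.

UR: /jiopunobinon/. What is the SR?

Rule 1 (nasal place assimilation): no segment meets the environment; /jiopunobinon/ is unchanged.
Rule 2 (intervocalic voicing): /p/ is a voiceless stop between vowels /o/ and /u/, so it voices to [b]. /jiopunobinon/ → jiobunobinon.
Rule 3 (intervocalic spirantization): /b/ is a stop between vowels /o/ and /u/, so it spirantizes to the fricative [v]. /b/ is a stop between vowels /o/ and /i/, so it spirantizes to the fricative [v]. /jiobunobinon/ → jiovunovinon.
Rule 4 (final i-epenthesis): the form ends in the consonant /n/, so [i] is inserted word-finally. /jiovunovinon/ → jiovunovinoni.

jiovunovinoni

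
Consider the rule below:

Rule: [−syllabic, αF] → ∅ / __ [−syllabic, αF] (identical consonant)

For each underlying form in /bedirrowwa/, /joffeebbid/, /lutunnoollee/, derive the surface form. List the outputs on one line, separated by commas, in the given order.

/bedirrowwa/: /rr/ is a geminate; the first /r/ deletes. /ww/ is a geminate; the first /w/ deletes. → [bedirowa].
/joffeebbid/: /ff/ is a geminate; the first /f/ deletes. /bb/ is a geminate; the first /b/ deletes. → [jofeebid].
/lutunnoollee/: /nn/ is a geminate; the first /n/ deletes. /ll/ is a geminate; the first /l/ deletes. → [lutunoolee].

bedirowa, jofeebid, lutunoolee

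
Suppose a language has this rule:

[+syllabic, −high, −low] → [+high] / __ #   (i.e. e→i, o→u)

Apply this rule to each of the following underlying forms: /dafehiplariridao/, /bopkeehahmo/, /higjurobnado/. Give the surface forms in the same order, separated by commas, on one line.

dafehiplariridau, bopkeehahmu, higjurobnadu

/dafehiplariridao/: /o/ is a mid vowel in word-final position, so it raises to [u]. → [dafehiplariridau].
/bopkeehahmo/: /o/ is a mid vowel in word-final position, so it raises to [u]. → [bopkeehahmu].
/higjurobnado/: /o/ is a mid vowel in word-final position, so it raises to [u]. → [higjurobnadu].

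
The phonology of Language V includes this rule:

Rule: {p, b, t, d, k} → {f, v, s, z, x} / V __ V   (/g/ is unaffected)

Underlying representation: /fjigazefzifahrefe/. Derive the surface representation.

No segment of /fjigazefzifahrefe/ meets the structural description of the rule, so the form surfaces unchanged.

fjigazefzifahrefe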